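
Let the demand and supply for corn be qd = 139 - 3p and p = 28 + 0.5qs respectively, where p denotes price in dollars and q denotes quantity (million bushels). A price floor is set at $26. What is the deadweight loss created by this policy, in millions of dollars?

Rearranging supply gives qs = 2p - 56. Equilibrium: 139 - 3p = 2p - 56, so 195 = 5p and p* = 39, q* = 22.
Since 26 is below p* = 39, the floor does not bind and the free-market outcome prevails.
Since the control does not bind, no trades are prevented and deadweight loss is zero.

0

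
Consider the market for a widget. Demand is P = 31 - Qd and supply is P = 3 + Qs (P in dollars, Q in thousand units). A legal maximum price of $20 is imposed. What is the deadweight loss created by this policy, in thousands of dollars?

0

Rearranging demand gives Qd = 31 - P; rearranging supply gives Qs = P - 3. Equilibrium: 31 - P = P - 3, so 34 = 2P and P* = 17, Q* = 14.
Since 20 is above P* = 17, the ceiling does not bind and the free-market outcome prevails.
Since the control does not bind, no trades are prevented and deadweight loss is zero.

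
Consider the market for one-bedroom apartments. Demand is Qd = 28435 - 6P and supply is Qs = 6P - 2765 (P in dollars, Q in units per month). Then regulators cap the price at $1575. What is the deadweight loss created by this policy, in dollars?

Without the control the market clears where 28435 - 6P = 6P - 2765, i.e. P* = 2600 and Q* = 12835.
The ceiling of 1575 is below the equilibrium price 2600, so it binds.
At P = 1575: Qd = 28435 - 6·1575 = 18985 and Qs = 6·1575 - 2765 = 6685.
Quantity traded falls to 6685. At Q = 6685 the demand price is (28435 - 6685)/6 = 3625 and the supply price is (2765 + 6685)/6 = 1575.
Deadweight loss = ½ · (3625 - 1575) · (12835 - 6685) = ½ · 2050 · 6150 = 6303750.

6303750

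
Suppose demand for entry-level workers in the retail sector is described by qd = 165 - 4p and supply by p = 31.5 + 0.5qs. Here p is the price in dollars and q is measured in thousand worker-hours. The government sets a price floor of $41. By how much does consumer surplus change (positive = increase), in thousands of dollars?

-21

Rearranging supply gives qs = 2p - 63. Equilibrium: 165 - 4p = 2p - 63, so 228 = 6p and p* = 38, q* = 13.
The floor of 41 is above the equilibrium price 38, so it binds.
At p = 41: qd = 165 - 4·41 = 1 and qs = 2·41 - 63 = 19.
Consumer surplus without the control is ½ · (41.25 - 38) · 13 = 21.125.
With the floor, consumers buy 1 units at 41, so CS = ½ · (41.25 - 41) · 1 = 0.125.
Change in consumer surplus = 0.125 - 21.125 = -21.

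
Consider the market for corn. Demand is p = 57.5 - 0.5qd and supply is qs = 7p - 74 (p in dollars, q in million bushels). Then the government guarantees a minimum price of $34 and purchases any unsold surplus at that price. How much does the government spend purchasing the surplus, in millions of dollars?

3978

Rearranging demand gives qd = 115 - 2p. Setting quantity demanded equal to quantity supplied, 115 - 2p = 7p - 74, gives p* = 21 and q* = 73.
Because the floor (34) lies above the market-clearing price, it is binding.
At p = 34: qd = 115 - 2·34 = 47 and qs = 7·34 - 74 = 164.
Surplus = qs - qd = 117.
Government expenditure = surplus × support price = 117 × 34 = 3978.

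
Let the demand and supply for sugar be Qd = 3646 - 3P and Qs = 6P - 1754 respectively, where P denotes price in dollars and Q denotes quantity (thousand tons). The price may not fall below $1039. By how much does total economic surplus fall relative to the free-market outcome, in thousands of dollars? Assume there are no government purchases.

433622.25

Setting quantity demanded equal to quantity supplied, 3646 - 3P = 6P - 1754, gives P* = 600 and Q* = 1846.
Because the floor (1039) lies above the market-clearing price, it is binding.
At P = 1039: Qd = 3646 - 3·1039 = 529 and Qs = 6·1039 - 1754 = 4480.
Quantity traded falls to 529. At Q = 529 the demand price is (3646 - 529)/3 = 1039 and the supply price is (1754 + 529)/6 = 380.5.
Deadweight loss = ½ · (1039 - 380.5) · (1846 - 529) = ½ · 658.5 · 1317 = 433622.25.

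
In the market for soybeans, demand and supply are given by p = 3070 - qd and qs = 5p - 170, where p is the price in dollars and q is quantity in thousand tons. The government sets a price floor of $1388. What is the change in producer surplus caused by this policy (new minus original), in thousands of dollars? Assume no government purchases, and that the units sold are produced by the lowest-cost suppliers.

Rearranging demand gives qd = 3070 - p. Setting quantity demanded equal to quantity supplied, 3070 - p = 5p - 170, gives p* = 540 and q* = 2530.
The floor of 1388 is above the equilibrium price 540, so it binds.
At p = 1388: qd = 3070 - 1388 = 1682 and qs = 5·1388 - 170 = 6770.
Producer surplus without the control is ½ · (540 - 34) · 2530 = 640090.
With the floor, 1682 units are sold at 1388. The supply price at q = 1682 is 370.4, so PS = ½ · [(1388 - 34) + (1388 - 370.4)] · 1682 = 1994515.6.
Change in producer surplus = 1994515.6 - 640090 = 1354425.6.

1354425.6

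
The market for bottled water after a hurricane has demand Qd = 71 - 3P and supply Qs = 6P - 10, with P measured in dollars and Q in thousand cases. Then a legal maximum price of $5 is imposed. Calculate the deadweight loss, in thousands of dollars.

144

Equilibrium: 71 - 3P = 6P - 10, so 81 = 9P and P* = 9, Q* = 44.
The ceiling of 5 is below the equilibrium price 9, so it binds.
At P = 5: Qd = 71 - 3·5 = 56 and Qs = 6·5 - 10 = 20.
Quantity traded falls to 20. At Q = 20 the demand price is (71 - 20)/3 = 17 and the supply price is (10 + 20)/6 = 5.
Deadweight loss = ½ · (17 - 5) · (44 - 20) = ½ · 12 · 24 = 144.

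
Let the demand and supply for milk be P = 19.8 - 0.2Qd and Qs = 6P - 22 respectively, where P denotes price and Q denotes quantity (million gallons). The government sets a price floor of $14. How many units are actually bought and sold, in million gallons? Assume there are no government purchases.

Rearranging demand gives Qd = 99 - 5P. Setting quantity demanded equal to quantity supplied, 99 - 5P = 6P - 22, gives P* = 11 and Q* = 44.
The floor of 14 is above the equilibrium price 11, so it binds.
At P = 14: Qd = 99 - 5·14 = 29 and Qs = 6·14 - 22 = 62.
The quantity actually transacted is the short side, demand: 29.

29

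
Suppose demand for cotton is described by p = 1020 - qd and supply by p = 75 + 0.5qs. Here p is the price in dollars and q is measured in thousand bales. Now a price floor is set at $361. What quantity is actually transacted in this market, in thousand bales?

Rearranging demand gives qd = 1020 - p; rearranging supply gives qs = 2p - 150. In a free market, 1020 - p = 2p - 150 gives the equilibrium p* = 390, q* = 630.
Since 361 is below p* = 390, the floor does not bind and the free-market outcome prevails.

630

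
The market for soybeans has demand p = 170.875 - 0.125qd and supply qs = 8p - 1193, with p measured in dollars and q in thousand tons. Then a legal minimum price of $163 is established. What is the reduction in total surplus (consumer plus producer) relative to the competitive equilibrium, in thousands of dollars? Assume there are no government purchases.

72

Rearranging demand gives qd = 1367 - 8p. In a free market, 1367 - 8p = 8p - 1193 gives the equilibrium p* = 160, q* = 87.
The floor of 163 is above the equilibrium price 160, so it binds.
At p = 163: qd = 1367 - 8·163 = 63 and qs = 8·163 - 1193 = 111.
Quantity traded falls to 63. At q = 63 the demand price is (1367 - 63)/8 = 163 and the supply price is (1193 + 63)/8 = 157.
Deadweight loss = ½ · (163 - 157) · (87 - 63) = ½ · 6 · 24 = 72.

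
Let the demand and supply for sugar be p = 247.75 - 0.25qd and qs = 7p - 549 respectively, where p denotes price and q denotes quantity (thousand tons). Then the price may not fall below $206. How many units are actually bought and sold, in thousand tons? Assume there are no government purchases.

167

Rearranging demand gives qd = 991 - 4p. Without the control the market clears where 991 - 4p = 7p - 549, i.e. p* = 140 and q* = 431.
The floor of 206 is above the equilibrium price 140, so it binds.
At p = 206: qd = 991 - 4·206 = 167 and qs = 7·206 - 549 = 893.
The quantity actually transacted is the short side, demand: 167.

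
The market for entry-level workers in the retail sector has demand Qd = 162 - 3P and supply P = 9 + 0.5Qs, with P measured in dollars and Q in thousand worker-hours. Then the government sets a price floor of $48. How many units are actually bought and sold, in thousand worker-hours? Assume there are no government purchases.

18

Rearranging supply gives Qs = 2P - 18. Setting quantity demanded equal to quantity supplied, 162 - 3P = 2P - 18, gives P* = 36 and Q* = 54.
Because the floor (48) lies above the market-clearing price, it is binding.
At P = 48: Qd = 162 - 3·48 = 18 and Qs = 2·48 - 18 = 78.
The quantity actually transacted is the short side, demand: 18.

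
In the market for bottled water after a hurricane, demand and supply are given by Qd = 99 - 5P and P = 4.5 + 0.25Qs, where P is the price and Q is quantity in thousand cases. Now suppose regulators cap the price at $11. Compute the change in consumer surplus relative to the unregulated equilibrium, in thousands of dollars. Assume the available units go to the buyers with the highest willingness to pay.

Rearranging supply gives Qs = 4P - 18. In a free market, 99 - 5P = 4P - 18 gives the equilibrium P* = 13, Q* = 34.
The ceiling of 11 is below the equilibrium price 13, so it binds.
At P = 11: Qd = 99 - 5·11 = 44 and Qs = 4·11 - 18 = 26.
Consumer surplus without the control is ½ · (19.8 - 13) · 34 = 115.6.
With the ceiling, 26 units are sold at 11 (assume they go to the highest-value buyers). The demand price at Q = 26 is 14.6, so CS = ½ · [(19.8 - 11) + (14.6 - 11)] · 26 = 161.2.
Change in consumer surplus = 161.2 - 115.6 = 45.6.

45.6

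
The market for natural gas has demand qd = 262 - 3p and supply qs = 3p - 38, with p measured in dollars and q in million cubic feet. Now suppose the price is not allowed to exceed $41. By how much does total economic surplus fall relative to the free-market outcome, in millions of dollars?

Equilibrium: 262 - 3p = 3p - 38, so 300 = 6p and p* = 50, q* = 112.
The ceiling of 41 is below the equilibrium price 50, so it binds.
At p = 41: qd = 262 - 3·41 = 139 and qs = 3·41 - 38 = 85.
Quantity traded falls to 85. At q = 85 the demand price is (262 - 85)/3 = 59 and the supply price is (38 + 85)/3 = 41.
Deadweight loss = ½ · (59 - 41) · (112 - 85) = ½ · 18 · 27 = 243.

243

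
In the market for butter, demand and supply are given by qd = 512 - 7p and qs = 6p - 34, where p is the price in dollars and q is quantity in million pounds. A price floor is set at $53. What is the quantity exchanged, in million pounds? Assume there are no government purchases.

Without the control the market clears where 512 - 7p = 6p - 34, i.e. p* = 42 and q* = 218.
Because the floor (53) lies above the market-clearing price, it is binding.
At p = 53: qd = 512 - 7·53 = 141 and qs = 6·53 - 34 = 284.
The quantity actually transacted is the short side, demand: 141.

141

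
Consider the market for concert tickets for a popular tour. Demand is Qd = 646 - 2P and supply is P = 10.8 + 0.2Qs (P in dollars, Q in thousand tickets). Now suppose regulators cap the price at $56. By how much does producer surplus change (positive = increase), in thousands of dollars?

Rearranging supply gives Qs = 5P - 54. Without the control the market clears where 646 - 2P = 5P - 54, i.e. P* = 100 and Q* = 446.
Since 56 < 100, the ceiling is binding.
At P = 56: Qd = 646 - 2·56 = 534 and Qs = 5·56 - 54 = 226.
Producer surplus without the control is ½ · (100 - 10.8) · 446 = 19891.6.
With the ceiling, producers sell 226 units at 56, so PS = ½ · (56 - 10.8) · 226 = 5107.6.
Change in producer surplus = 5107.6 - 19891.6 = -14784.

-14784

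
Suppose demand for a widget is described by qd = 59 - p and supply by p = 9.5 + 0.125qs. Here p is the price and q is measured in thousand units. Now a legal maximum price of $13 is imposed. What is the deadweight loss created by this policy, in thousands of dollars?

Rearranging supply gives qs = 8p - 76. Without the control the market clears where 59 - p = 8p - 76, i.e. p* = 15 and q* = 44.
Because the ceiling (13) lies below the market-clearing price, it is binding.
At p = 13: qd = 59 - 13 = 46 and qs = 8·13 - 76 = 28.
Quantity traded falls to 28. At q = 28 the demand price is 59 - 28 = 31 and the supply price is (76 + 28)/8 = 13.
Deadweight loss = ½ · (31 - 13) · (44 - 28) = ½ · 18 · 16 = 144.

144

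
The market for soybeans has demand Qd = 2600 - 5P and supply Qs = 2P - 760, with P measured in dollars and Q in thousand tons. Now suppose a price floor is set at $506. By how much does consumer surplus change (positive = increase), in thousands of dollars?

-3510

Equilibrium: 2600 - 5P = 2P - 760, so 3360 = 7P and P* = 480, Q* = 200.
The floor of 506 is above the equilibrium price 480, so it binds.
At P = 506: Qd = 2600 - 5·506 = 70 and Qs = 2·506 - 760 = 252.
Consumer surplus without the control is ½ · (520 - 480) · 200 = 4000.
With the floor, consumers buy 70 units at 506, so CS = ½ · (520 - 506) · 70 = 490.
Change in consumer surplus = 490 - 4000 = -3510.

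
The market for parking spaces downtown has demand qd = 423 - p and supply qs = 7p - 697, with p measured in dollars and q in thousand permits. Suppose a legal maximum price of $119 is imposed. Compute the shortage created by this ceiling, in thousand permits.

168

In a free market, 423 - p = 7p - 697 gives the equilibrium p* = 140, q* = 283.
Because the ceiling (119) lies below the market-clearing price, it is binding.
At p = 119: qd = 423 - 119 = 304 and qs = 7·119 - 697 = 136.
Shortage = qd - qs = 304 - 136 = 168.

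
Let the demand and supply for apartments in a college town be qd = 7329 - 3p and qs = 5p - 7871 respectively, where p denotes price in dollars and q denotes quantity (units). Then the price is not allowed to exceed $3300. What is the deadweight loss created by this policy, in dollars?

Without the control the market clears where 7329 - 3p = 5p - 7871, i.e. p* = 1900 and q* = 1629.
The ceiling of 3300 is above the equilibrium price 1900, so it is not binding; the market clears at p* = 1900, q* = 1629.
Since the control does not bind, no trades are prevented and deadweight loss is zero.

0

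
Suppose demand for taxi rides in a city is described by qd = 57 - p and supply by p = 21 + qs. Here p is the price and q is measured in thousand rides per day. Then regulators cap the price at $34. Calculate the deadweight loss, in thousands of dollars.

Rearranging supply gives qs = p - 21. In a free market, 57 - p = p - 21 gives the equilibrium p* = 39, q* = 18.
Since 34 < 39, the ceiling is binding.
At p = 34: qd = 57 - 34 = 23 and qs = 34 - 21 = 13.
Quantity traded falls to 13. At q = 13 the demand price is 57 - 13 = 44 and the supply price is 21 + 13 = 34.
Deadweight loss = ½ · (44 - 34) · (18 - 13) = ½ · 10 · 5 = 25.

25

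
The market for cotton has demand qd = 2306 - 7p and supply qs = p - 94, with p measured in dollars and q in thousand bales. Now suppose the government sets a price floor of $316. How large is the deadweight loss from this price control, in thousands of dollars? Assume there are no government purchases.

In a free market, 2306 - 7p = p - 94 gives the equilibrium p* = 300, q* = 206.
Since 316 > 300, the floor is binding.
At p = 316: qd = 2306 - 7·316 = 94 and qs = 316 - 94 = 222.
Quantity traded falls to 94. At q = 94 the demand price is (2306 - 94)/7 = 316 and the supply price is 94 + 94 = 188.
Deadweight loss = ½ · (316 - 188) · (206 - 94) = ½ · 128 · 112 = 7168.

7168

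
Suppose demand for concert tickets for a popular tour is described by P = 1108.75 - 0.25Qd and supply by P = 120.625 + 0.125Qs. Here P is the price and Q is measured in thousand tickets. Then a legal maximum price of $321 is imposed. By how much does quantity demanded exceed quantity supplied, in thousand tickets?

Rearranging demand gives Qd = 4435 - 4P; rearranging supply gives Qs = 8P - 965. In a free market, 4435 - 4P = 8P - 965 gives the equilibrium P* = 450, Q* = 2635.
Since 321 < 450, the ceiling is binding.
At P = 321: Qd = 4435 - 4·321 = 3151 and Qs = 8·321 - 965 = 1603.
Shortage = Qd - Qs = 3151 - 1603 = 1548.

1548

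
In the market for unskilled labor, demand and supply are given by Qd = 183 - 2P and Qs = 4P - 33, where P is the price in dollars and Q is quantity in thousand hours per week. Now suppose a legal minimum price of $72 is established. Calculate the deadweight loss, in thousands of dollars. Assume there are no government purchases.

1944

Setting quantity demanded equal to quantity supplied, 183 - 2P = 4P - 33, gives P* = 36 and Q* = 111.
Since 72 > 36, the floor is binding.
At P = 72: Qd = 183 - 2·72 = 39 and Qs = 4·72 - 33 = 255.
Quantity traded falls to 39. At Q = 39 the demand price is (183 - 39)/2 = 72 and the supply price is (33 + 39)/4 = 18.
Deadweight loss = ½ · (72 - 18) · (111 - 39) = ½ · 54 · 72 = 1944.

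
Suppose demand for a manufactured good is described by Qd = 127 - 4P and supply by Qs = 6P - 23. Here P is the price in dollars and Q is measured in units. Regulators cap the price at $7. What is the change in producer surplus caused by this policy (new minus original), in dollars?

-344

Equilibrium: 127 - 4P = 6P - 23, so 150 = 10P and P* = 15, Q* = 67.
The ceiling of 7 is below the equilibrium price 15, so it binds.
At P = 7: Qd = 127 - 4·7 = 99 and Qs = 6·7 - 23 = 19.
Producer surplus without the control is ½ · (15 - 23/6) · 67 = 4489/12.
With the ceiling, producers sell 19 units at 7, so PS = ½ · (7 - 23/6) · 19 = 361/12.
Change in producer surplus = 361/12 - 4489/12 = -344.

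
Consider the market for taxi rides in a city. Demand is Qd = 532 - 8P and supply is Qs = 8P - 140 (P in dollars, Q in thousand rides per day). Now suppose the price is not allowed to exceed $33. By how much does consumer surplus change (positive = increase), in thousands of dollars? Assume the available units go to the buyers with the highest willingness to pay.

792

Without the control the market clears where 532 - 8P = 8P - 140, i.e. P* = 42 and Q* = 196.
Since 33 < 42, the ceiling is binding.
At P = 33: Qd = 532 - 8·33 = 268 and Qs = 8·33 - 140 = 124.
Consumer surplus without the control is ½ · (66.5 - 42) · 196 = 2401.
With the ceiling, 124 units are sold at 33 (assume they go to the highest-value buyers). The demand price at Q = 124 is 51, so CS = ½ · [(66.5 - 33) + (51 - 33)] · 124 = 3193.
Change in consumer surplus = 3193 - 2401 = 792.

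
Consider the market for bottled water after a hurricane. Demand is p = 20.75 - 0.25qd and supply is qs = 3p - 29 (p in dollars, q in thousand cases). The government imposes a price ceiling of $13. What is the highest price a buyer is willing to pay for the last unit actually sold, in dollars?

18.25

Rearranging demand gives qd = 83 - 4p. In a free market, 83 - 4p = 3p - 29 gives the equilibrium p* = 16, q* = 19.
Since 13 < 16, the ceiling is binding.
At p = 13: qd = 83 - 4·13 = 31 and qs = 3·13 - 29 = 10.
Only 10 units reach the market. On the demand curve, the marginal buyer's willingness to pay at q = 10 is (83 - 10)/4 = 18.25.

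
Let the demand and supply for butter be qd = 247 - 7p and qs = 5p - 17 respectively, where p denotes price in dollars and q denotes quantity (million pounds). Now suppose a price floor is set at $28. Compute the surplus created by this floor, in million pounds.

72

Equilibrium: 247 - 7p = 5p - 17, so 264 = 12p and p* = 22, q* = 93.
The floor of 28 is above the equilibrium price 22, so it binds.
At p = 28: qd = 247 - 7·28 = 51 and qs = 5·28 - 17 = 123.
Surplus = qs - qd = 123 - 51 = 72.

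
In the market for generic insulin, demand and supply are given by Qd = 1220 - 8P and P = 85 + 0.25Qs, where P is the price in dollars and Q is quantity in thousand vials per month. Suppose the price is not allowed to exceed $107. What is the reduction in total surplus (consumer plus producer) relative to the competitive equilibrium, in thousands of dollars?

1587

Rearranging supply gives Qs = 4P - 340. Equilibrium: 1220 - 8P = 4P - 340, so 1560 = 12P and P* = 130, Q* = 180.
The ceiling of 107 is below the equilibrium price 130, so it binds.
At P = 107: Qd = 1220 - 8·107 = 364 and Qs = 4·107 - 340 = 88.
Quantity traded falls to 88. At Q = 88 the demand price is (1220 - 88)/8 = 141.5 and the supply price is (340 + 88)/4 = 107.
Deadweight loss = ½ · (141.5 - 107) · (180 - 88) = ½ · 34.5 · 92 = 1587.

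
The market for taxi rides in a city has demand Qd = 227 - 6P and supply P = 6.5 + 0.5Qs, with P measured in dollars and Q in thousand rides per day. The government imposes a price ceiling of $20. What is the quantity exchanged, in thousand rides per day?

Rearranging supply gives Qs = 2P - 13. Setting quantity demanded equal to quantity supplied, 227 - 6P = 2P - 13, gives P* = 30 and Q* = 47.
Because the ceiling (20) lies below the market-clearing price, it is binding.
At P = 20: Qd = 227 - 6·20 = 107 and Qs = 2·20 - 13 = 27.
The quantity actually transacted is the short side, supply: 27.

27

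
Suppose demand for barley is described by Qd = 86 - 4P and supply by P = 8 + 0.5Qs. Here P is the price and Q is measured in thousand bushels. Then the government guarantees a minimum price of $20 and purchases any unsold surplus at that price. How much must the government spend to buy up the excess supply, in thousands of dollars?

Rearranging supply gives Qs = 2P - 16. In a free market, 86 - 4P = 2P - 16 gives the equilibrium P* = 17, Q* = 18.
The floor of 20 is above the equilibrium price 17, so it binds.
At P = 20: Qd = 86 - 4·20 = 6 and Qs = 2·20 - 16 = 24.
Surplus = Qs - Qd = 18.
Government expenditure = surplus × support price = 18 × 20 = 360.

360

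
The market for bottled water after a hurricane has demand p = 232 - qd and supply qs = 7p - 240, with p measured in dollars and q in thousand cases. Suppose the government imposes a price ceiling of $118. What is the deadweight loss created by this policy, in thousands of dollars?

0

Rearranging demand gives qd = 232 - p. Without the control the market clears where 232 - p = 7p - 240, i.e. p* = 59 and q* = 173.
Since 118 is above p* = 59, the ceiling does not bind and the free-market outcome prevails.
Since the control does not bind, no trades are prevented and deadweight loss is zero.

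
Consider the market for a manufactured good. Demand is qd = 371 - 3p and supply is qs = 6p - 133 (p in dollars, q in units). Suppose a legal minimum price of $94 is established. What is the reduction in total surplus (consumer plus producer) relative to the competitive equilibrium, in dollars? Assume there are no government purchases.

3249

In a free market, 371 - 3p = 6p - 133 gives the equilibrium p* = 56, q* = 203.
Since 94 > 56, the floor is binding.
At p = 94: qd = 371 - 3·94 = 89 and qs = 6·94 - 133 = 431.
Quantity traded falls to 89. At q = 89 the demand price is (371 - 89)/3 = 94 and the supply price is (133 + 89)/6 = 37.
Deadweight loss = ½ · (94 - 37) · (203 - 89) = ½ · 57 · 114 = 3249.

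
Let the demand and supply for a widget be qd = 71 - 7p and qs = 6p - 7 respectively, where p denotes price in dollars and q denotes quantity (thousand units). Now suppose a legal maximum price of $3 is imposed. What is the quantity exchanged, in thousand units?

11

Equilibrium: 71 - 7p = 6p - 7, so 78 = 13p and p* = 6, q* = 29.
The ceiling of 3 is below the equilibrium price 6, so it binds.
At p = 3: qd = 71 - 7·3 = 50 and qs = 6·3 - 7 = 11.
The quantity actually transacted is the short side, supply: 11.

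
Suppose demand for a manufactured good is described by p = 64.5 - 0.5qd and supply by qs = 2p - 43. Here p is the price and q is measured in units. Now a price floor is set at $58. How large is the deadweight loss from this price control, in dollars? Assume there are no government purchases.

450

Rearranging demand gives qd = 129 - 2p. In a free market, 129 - 2p = 2p - 43 gives the equilibrium p* = 43, q* = 43.
Because the floor (58) lies above the market-clearing price, it is binding.
At p = 58: qd = 129 - 2·58 = 13 and qs = 2·58 - 43 = 73.
Quantity traded falls to 13. At q = 13 the demand price is (129 - 13)/2 = 58 and the supply price is (43 + 13)/2 = 28.
Deadweight loss = ½ · (58 - 28) · (43 - 13) = ½ · 30 · 30 = 450.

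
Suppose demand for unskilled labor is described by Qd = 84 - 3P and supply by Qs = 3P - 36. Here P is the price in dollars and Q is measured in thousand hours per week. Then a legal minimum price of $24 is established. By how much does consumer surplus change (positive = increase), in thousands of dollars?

-72

Without the control the market clears where 84 - 3P = 3P - 36, i.e. P* = 20 and Q* = 24.
Since 24 > 20, the floor is binding.
At P = 24: Qd = 84 - 3·24 = 12 and Qs = 3·24 - 36 = 36.
Consumer surplus without the control is ½ · (28 - 20) · 24 = 96.
With the floor, consumers buy 12 units at 24, so CS = ½ · (28 - 24) · 12 = 24.
Change in consumer surplus = 24 - 96 = -72.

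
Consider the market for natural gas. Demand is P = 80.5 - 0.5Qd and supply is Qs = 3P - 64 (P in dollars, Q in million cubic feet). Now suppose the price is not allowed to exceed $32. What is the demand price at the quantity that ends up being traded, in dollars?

64.5

Rearranging demand gives Qd = 161 - 2P. In a free market, 161 - 2P = 3P - 64 gives the equilibrium P* = 45, Q* = 71.
The ceiling of 32 is below the equilibrium price 45, so it binds.
At P = 32: Qd = 161 - 2·32 = 97 and Qs = 3·32 - 64 = 32.
Only 32 units reach the market. On the demand curve, the marginal buyer's willingness to pay at Q = 32 is (161 - 32)/2 = 64.5.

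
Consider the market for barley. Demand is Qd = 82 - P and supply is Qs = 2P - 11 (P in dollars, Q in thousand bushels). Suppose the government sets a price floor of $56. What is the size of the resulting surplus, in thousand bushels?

Setting quantity demanded equal to quantity supplied, 82 - P = 2P - 11, gives P* = 31 and Q* = 51.
Since 56 > 31, the floor is binding.
At P = 56: Qd = 82 - 56 = 26 and Qs = 2·56 - 11 = 101.
Surplus = Qs - Qd = 101 - 26 = 75.

75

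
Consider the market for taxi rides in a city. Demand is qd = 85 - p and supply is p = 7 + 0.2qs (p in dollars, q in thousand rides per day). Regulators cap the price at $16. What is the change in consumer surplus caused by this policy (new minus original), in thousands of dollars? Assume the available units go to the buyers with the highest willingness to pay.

-20

Rearranging supply gives qs = 5p - 35. Setting quantity demanded equal to quantity supplied, 85 - p = 5p - 35, gives p* = 20 and q* = 65.
The ceiling of 16 is below the equilibrium price 20, so it binds.
At p = 16: qd = 85 - 16 = 69 and qs = 5·16 - 35 = 45.
Consumer surplus without the control is ½ · (85 - 20) · 65 = 2112.5.
With the ceiling, 45 units are sold at 16 (assume they go to the highest-value buyers). The demand price at q = 45 is 40, so CS = ½ · [(85 - 16) + (40 - 16)] · 45 = 2092.5.
Change in consumer surplus = 2092.5 - 2112.5 = -20.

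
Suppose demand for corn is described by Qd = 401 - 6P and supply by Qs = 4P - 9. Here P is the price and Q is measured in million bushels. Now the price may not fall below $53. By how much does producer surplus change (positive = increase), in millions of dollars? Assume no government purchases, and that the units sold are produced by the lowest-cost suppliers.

348

Equilibrium: 401 - 6P = 4P - 9, so 410 = 10P and P* = 41, Q* = 155.
Because the floor (53) lies above the market-clearing price, it is binding.
At P = 53: Qd = 401 - 6·53 = 83 and Qs = 4·53 - 9 = 203.
Producer surplus without the control is ½ · (41 - 2.25) · 155 = 3003.125.
With the floor, 83 units are sold at 53. The supply price at Q = 83 is 23, so PS = ½ · [(53 - 2.25) + (53 - 23)] · 83 = 3351.125.
Change in producer surplus = 3351.125 - 3003.125 = 348.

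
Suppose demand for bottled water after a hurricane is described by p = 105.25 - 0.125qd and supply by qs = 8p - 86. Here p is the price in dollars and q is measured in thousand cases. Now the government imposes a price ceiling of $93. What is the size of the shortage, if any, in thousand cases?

0

Rearranging demand gives qd = 842 - 8p. In a free market, 842 - 8p = 8p - 86 gives the equilibrium p* = 58, q* = 378.
The ceiling of 93 is above the equilibrium price 58, so it is not binding; the market clears at p* = 58, q* = 378.
Since the control does not bind, there is no shortage.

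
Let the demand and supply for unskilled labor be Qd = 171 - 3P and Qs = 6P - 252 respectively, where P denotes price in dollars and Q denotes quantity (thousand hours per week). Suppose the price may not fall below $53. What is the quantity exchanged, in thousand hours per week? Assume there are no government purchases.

12

Equilibrium: 171 - 3P = 6P - 252, so 423 = 9P and P* = 47, Q* = 30.
The floor of 53 is above the equilibrium price 47, so it binds.
At P = 53: Qd = 171 - 3·53 = 12 and Qs = 6·53 - 252 = 66.
The quantity actually transacted is the short side, demand: 12.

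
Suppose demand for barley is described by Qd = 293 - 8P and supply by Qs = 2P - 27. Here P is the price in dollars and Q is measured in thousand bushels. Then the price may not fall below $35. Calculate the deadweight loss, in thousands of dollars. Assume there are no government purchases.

180

Without the control the market clears where 293 - 8P = 2P - 27, i.e. P* = 32 and Q* = 37.
Since 35 > 32, the floor is binding.
At P = 35: Qd = 293 - 8·35 = 13 and Qs = 2·35 - 27 = 43.
Quantity traded falls to 13. At Q = 13 the demand price is (293 - 13)/8 = 35 and the supply price is (27 + 13)/2 = 20.
Deadweight loss = ½ · (35 - 20) · (37 - 13) = ½ · 15 · 24 = 180.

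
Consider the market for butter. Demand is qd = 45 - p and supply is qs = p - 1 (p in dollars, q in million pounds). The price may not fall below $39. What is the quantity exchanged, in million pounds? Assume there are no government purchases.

6

Without the control the market clears where 45 - p = p - 1, i.e. p* = 23 and q* = 22.
Because the floor (39) lies above the market-clearing price, it is binding.
At p = 39: qd = 45 - 39 = 6 and qs = 39 - 1 = 38.
The quantity actually transacted is the short side, demand: 6.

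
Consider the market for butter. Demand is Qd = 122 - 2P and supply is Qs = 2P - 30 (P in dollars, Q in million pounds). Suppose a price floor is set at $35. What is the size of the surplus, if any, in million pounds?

0

Equilibrium: 122 - 2P = 2P - 30, so 152 = 4P and P* = 38, Q* = 46.
The floor of 35 is below the equilibrium price 38, so it is not binding; the market clears at P* = 38, Q* = 46.
Since the control does not bind, there is no surplus.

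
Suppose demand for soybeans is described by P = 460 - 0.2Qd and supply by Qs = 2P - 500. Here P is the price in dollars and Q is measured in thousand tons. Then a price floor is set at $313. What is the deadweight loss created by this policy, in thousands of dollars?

0

Rearranging demand gives Qd = 2300 - 5P. Setting quantity demanded equal to quantity supplied, 2300 - 5P = 2P - 500, gives P* = 400 and Q* = 300.
Since 313 is below P* = 400, the floor does not bind and the free-market outcome prevails.
Since the control does not bind, no trades are prevented and deadweight loss is zero.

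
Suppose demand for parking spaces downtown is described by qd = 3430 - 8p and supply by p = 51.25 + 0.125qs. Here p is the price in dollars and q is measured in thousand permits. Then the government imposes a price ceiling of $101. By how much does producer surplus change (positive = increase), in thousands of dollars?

Rearranging supply gives qs = 8p - 410. In a free market, 3430 - 8p = 8p - 410 gives the equilibrium p* = 240, q* = 1510.
Since 101 < 240, the ceiling is binding.
At p = 101: qd = 3430 - 8·101 = 2622 and qs = 8·101 - 410 = 398.
Producer surplus without the control is ½ · (240 - 51.25) · 1510 = 142506.25.
With the ceiling, producers sell 398 units at 101, so PS = ½ · (101 - 51.25) · 398 = 9900.25.
Change in producer surplus = 9900.25 - 142506.25 = -132606.

-132606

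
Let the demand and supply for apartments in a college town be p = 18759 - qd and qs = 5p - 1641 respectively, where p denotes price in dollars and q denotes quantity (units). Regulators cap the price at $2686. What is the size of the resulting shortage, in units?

4284

Rearranging demand gives qd = 18759 - p. In a free market, 18759 - p = 5p - 1641 gives the equilibrium p* = 3400, q* = 15359.
Since 2686 < 3400, the ceiling is binding.
At p = 2686: qd = 18759 - 2686 = 16073 and qs = 5·2686 - 1641 = 11789.
Shortage = qd - qs = 16073 - 11789 = 4284.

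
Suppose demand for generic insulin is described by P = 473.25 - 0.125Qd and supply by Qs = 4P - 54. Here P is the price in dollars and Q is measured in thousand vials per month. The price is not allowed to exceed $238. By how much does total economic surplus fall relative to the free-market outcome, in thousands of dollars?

20172

Rearranging demand gives Qd = 3786 - 8P. Setting quantity demanded equal to quantity supplied, 3786 - 8P = 4P - 54, gives P* = 320 and Q* = 1226.
Because the ceiling (238) lies below the market-clearing price, it is binding.
At P = 238: Qd = 3786 - 8·238 = 1882 and Qs = 4·238 - 54 = 898.
Quantity traded falls to 898. At Q = 898 the demand price is (3786 - 898)/8 = 361 and the supply price is (54 + 898)/4 = 238.
Deadweight loss = ½ · (361 - 238) · (1226 - 898) = ½ · 123 · 328 = 20172.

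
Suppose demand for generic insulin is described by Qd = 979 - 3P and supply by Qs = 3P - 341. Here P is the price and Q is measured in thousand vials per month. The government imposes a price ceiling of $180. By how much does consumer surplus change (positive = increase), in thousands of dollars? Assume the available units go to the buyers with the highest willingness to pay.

Setting quantity demanded equal to quantity supplied, 979 - 3P = 3P - 341, gives P* = 220 and Q* = 319.
The ceiling of 180 is below the equilibrium price 220, so it binds.
At P = 180: Qd = 979 - 3·180 = 439 and Qs = 3·180 - 341 = 199.
Consumer surplus without the control is ½ · (979/3 - 220) · 319 = 101761/6.
With the ceiling, 199 units are sold at 180 (assume they go to the highest-value buyers). The demand price at Q = 199 is 260, so CS = ½ · [(979/3 - 180) + (260 - 180)] · 199 = 135121/6.
Change in consumer surplus = 135121/6 - 101761/6 = 5560.

5560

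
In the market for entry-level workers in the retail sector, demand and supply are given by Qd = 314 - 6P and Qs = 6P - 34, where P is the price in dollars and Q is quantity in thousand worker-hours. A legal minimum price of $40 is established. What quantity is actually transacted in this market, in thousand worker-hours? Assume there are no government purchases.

74

Setting quantity demanded equal to quantity supplied, 314 - 6P = 6P - 34, gives P* = 29 and Q* = 140.
The floor of 40 is above the equilibrium price 29, so it binds.
At P = 40: Qd = 314 - 6·40 = 74 and Qs = 6·40 - 34 = 206.
The quantity actually transacted is the short side, demand: 74.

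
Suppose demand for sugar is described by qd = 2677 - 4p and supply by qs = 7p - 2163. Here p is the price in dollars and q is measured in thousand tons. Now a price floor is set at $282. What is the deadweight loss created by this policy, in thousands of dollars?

Setting quantity demanded equal to quantity supplied, 2677 - 4p = 7p - 2163, gives p* = 440 and q* = 917.
The floor of 282 is below the equilibrium price 440, so it is not binding; the market clears at p* = 440, q* = 917.
Since the control does not bind, no trades are prevented and deadweight loss is zero.

0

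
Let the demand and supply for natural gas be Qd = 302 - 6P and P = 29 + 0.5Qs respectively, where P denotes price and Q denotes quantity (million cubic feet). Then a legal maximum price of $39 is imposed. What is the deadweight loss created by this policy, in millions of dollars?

48

Rearranging supply gives Qs = 2P - 58. In a free market, 302 - 6P = 2P - 58 gives the equilibrium P* = 45, Q* = 32.
The ceiling of 39 is below the equilibrium price 45, so it binds.
At P = 39: Qd = 302 - 6·39 = 68 and Qs = 2·39 - 58 = 20.
Quantity traded falls to 20. At Q = 20 the demand price is (302 - 20)/6 = 47 and the supply price is (58 + 20)/2 = 39.
Deadweight loss = ½ · (47 - 39) · (32 - 20) = ½ · 8 · 12 = 48.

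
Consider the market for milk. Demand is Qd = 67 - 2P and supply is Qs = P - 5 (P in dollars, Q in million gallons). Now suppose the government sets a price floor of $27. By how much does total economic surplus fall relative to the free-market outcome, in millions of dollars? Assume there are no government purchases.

27

In a free market, 67 - 2P = P - 5 gives the equilibrium P* = 24, Q* = 19.
Because the floor (27) lies above the market-clearing price, it is binding.
At P = 27: Qd = 67 - 2·27 = 13 and Qs = 27 - 5 = 22.
Quantity traded falls to 13. At Q = 13 the demand price is (67 - 13)/2 = 27 and the supply price is 5 + 13 = 18.
Deadweight loss = ½ · (27 - 18) · (19 - 13) = ½ · 9 · 6 = 27.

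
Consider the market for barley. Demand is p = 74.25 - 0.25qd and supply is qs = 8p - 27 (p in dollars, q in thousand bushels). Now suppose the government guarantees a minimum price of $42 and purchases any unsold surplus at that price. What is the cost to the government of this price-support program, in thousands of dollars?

7560

Rearranging demand gives qd = 297 - 4p. In a free market, 297 - 4p = 8p - 27 gives the equilibrium p* = 27, q* = 189.
The floor of 42 is above the equilibrium price 27, so it binds.
At p = 42: qd = 297 - 4·42 = 129 and qs = 8·42 - 27 = 309.
Surplus = qs - qd = 180.
Government expenditure = surplus × support price = 180 × 42 = 7560.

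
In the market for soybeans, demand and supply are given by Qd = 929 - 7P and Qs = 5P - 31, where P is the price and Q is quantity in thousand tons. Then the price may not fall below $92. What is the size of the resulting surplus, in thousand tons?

Equilibrium: 929 - 7P = 5P - 31, so 960 = 12P and P* = 80, Q* = 369.
Because the floor (92) lies above the market-clearing price, it is binding.
At P = 92: Qd = 929 - 7·92 = 285 and Qs = 5·92 - 31 = 429.
Surplus = Qs - Qd = 429 - 285 = 144.

144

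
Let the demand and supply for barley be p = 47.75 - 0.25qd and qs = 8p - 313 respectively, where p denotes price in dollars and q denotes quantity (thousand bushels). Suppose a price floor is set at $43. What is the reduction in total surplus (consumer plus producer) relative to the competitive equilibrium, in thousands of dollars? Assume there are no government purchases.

Rearranging demand gives qd = 191 - 4p. Setting quantity demanded equal to quantity supplied, 191 - 4p = 8p - 313, gives p* = 42 and q* = 23.
The floor of 43 is above the equilibrium price 42, so it binds.
At p = 43: qd = 191 - 4·43 = 19 and qs = 8·43 - 313 = 31.
Quantity traded falls to 19. At q = 19 the demand price is (191 - 19)/4 = 43 and the supply price is (313 + 19)/8 = 41.5.
Deadweight loss = ½ · (43 - 41.5) · (23 - 19) = ½ · 1.5 · 4 = 3.

3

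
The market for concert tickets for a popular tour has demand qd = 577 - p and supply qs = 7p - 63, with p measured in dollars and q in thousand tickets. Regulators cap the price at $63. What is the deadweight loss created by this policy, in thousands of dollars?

8092

Equilibrium: 577 - p = 7p - 63, so 640 = 8p and p* = 80, q* = 497.
Because the ceiling (63) lies below the market-clearing price, it is binding.
At p = 63: qd = 577 - 63 = 514 and qs = 7·63 - 63 = 378.
Quantity traded falls to 378. At q = 378 the demand price is 577 - 378 = 199 and the supply price is (63 + 378)/7 = 63.
Deadweight loss = ½ · (199 - 63) · (497 - 378) = ½ · 136 · 119 = 8092.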